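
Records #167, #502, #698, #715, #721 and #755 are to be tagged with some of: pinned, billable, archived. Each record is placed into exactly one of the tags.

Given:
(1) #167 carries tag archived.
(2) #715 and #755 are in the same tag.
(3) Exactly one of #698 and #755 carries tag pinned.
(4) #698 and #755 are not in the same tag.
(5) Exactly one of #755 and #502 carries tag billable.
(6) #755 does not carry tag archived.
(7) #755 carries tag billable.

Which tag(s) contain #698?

From (1): #167 ∈ archived.
From (6): #755 ∉ archived.
From (7): #755 ∈ billable.
(2): #715 matches #755: #715 ∉ pinned.
(2): #715 matches #755: #715 ∈ billable.
(3) (exactly one): #698 ∈ pinned.
(5) (exactly one): #502 ∉ billable.

#698: pinned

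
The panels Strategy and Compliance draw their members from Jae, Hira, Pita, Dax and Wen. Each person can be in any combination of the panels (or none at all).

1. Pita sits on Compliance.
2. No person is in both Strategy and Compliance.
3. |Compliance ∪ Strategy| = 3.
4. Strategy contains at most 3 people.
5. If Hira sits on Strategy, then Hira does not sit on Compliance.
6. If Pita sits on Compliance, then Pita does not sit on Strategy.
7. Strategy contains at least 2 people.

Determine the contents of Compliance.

Compliance = {Pita}

From (1): Pita ∈ Compliance.
(2) (disjoint): Pita ∉ Strategy.
Suppose Jae ∈ Compliance: no assignment then satisfies all the clues, so Jae ∉ Compliance.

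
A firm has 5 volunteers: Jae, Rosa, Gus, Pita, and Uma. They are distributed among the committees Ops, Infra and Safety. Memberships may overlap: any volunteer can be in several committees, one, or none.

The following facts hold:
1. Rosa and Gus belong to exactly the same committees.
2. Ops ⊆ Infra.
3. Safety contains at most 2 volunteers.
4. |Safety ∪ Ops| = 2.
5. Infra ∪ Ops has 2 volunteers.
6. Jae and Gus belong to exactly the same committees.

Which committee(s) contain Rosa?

Rosa: none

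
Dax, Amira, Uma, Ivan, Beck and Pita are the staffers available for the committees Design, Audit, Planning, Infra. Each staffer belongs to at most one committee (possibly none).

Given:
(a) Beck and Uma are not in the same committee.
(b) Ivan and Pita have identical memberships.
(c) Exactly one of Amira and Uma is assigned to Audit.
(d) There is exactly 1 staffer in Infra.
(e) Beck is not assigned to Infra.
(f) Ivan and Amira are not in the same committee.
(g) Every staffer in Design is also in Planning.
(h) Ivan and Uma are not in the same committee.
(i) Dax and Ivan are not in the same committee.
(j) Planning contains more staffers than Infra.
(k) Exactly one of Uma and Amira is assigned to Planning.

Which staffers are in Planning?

From (e): Beck ∉ Infra.
Suppose Dax ∈ Planning: no assignment then satisfies all the clues, so Dax ∉ Planning.

Planning = {Amira, Beck}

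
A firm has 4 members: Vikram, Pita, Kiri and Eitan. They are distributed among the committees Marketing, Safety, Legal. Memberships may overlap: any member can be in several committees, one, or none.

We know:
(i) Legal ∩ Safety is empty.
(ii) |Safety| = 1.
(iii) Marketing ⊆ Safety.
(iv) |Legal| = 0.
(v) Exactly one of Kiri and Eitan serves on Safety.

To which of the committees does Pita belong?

Pita: none

(iv): Legal already has 0, so the rest are out.
Suppose Pita ∈ Marketing: no assignment then satisfies all the clues, so Pita ∉ Marketing.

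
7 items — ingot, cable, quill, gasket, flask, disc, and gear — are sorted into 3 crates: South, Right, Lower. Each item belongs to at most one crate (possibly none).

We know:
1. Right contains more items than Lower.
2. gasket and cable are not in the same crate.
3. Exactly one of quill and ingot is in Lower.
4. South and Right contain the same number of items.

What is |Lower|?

1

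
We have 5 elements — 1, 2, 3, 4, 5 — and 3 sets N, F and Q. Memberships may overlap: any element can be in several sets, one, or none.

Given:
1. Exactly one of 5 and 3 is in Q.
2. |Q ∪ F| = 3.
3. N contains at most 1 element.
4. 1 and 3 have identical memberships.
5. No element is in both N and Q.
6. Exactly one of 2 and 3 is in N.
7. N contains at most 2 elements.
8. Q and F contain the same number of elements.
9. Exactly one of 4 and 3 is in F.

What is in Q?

Q = {4, 5}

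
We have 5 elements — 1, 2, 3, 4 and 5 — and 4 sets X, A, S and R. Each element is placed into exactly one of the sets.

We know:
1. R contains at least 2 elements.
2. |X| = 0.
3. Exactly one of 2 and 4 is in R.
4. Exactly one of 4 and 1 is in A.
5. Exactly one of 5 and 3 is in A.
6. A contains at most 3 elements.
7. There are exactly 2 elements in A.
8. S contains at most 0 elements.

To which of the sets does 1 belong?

1: R

(2): X already has 0, so the rest are out.
(8): S already has 0, so the rest are out.
Suppose 1 ∈ A: no assignment then satisfies all the clues, so 1 ∉ A.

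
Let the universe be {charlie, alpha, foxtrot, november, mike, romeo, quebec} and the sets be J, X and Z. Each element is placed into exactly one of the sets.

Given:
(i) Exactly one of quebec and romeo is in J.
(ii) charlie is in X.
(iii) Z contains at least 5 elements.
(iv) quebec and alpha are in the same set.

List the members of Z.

Z = {alpha, foxtrot, mike, november, quebec}

From (ii): charlie ∈ X.
Suppose alpha ∉ Z: no assignment then satisfies all the clues, so alpha ∈ Z.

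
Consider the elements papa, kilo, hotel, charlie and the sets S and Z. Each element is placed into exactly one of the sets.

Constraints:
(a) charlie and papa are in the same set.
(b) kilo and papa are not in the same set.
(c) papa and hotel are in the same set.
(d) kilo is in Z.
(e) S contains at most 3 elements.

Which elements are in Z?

From (d): kilo ∈ Z.
(b): papa ∉ Z.
(c): hotel matches papa: hotel ∉ Z.
Only one set left: papa ∈ S.
Only one set left: hotel ∈ S.
(a): charlie matches papa: charlie ∈ S.

Z = {kilo}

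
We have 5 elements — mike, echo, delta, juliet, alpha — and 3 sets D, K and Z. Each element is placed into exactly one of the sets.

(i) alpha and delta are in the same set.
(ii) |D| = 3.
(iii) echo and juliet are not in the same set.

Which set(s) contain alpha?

alpha: D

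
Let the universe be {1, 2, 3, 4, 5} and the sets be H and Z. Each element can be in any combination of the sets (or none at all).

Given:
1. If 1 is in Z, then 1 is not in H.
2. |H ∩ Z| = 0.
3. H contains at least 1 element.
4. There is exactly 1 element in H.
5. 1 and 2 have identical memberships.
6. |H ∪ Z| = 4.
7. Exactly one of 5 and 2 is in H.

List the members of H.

H = {5}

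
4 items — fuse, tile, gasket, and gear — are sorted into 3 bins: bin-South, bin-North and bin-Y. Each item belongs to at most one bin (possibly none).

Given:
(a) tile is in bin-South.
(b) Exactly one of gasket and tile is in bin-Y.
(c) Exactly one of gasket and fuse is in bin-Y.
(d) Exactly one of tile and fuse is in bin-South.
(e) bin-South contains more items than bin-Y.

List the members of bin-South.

From (a): tile ∈ bin-South.
(b) (exactly one): gasket ∈ bin-Y.
(c) (exactly one): fuse ∉ bin-Y.
(d) (exactly one): fuse ∉ bin-South.
Suppose gear ∉ bin-South: no assignment then satisfies all the clues, so gear ∈ bin-South.

bin-South = {gear, tile}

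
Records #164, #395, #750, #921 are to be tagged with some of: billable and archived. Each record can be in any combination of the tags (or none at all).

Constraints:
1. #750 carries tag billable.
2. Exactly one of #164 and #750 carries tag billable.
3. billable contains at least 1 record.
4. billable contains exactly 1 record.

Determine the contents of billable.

From (1): #750 ∈ billable.
(2) (exactly one): #164 ∉ billable.
(4): billable already has 1, so the rest are out.

billable = {#750}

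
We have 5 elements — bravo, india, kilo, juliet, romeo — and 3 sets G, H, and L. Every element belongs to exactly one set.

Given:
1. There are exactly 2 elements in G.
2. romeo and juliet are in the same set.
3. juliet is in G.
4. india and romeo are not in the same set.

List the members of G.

From (3): juliet ∈ G.
(2): romeo matches juliet: romeo ∈ G.
(4): india ∉ G.
(1): G already has 2, so the rest are out.

G = {juliet, romeo}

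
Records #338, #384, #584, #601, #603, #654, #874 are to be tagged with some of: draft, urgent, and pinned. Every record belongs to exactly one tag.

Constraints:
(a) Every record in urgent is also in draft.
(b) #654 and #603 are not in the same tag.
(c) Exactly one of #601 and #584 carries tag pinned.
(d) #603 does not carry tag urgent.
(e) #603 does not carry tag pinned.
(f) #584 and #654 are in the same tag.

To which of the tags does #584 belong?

From (d): #603 ∉ urgent.
From (e): #603 ∉ pinned.
Only one tag left: #603 ∈ draft.
(b): #654 ∉ draft.
(f): #584 matches #654: #584 ∉ draft.
(a) contrapositive: #584 ∉ urgent.
(a) contrapositive: #654 ∉ urgent.
Only one tag left: #584 ∈ pinned.
Only one tag left: #654 ∈ pinned.
(c) (exactly one): #601 ∉ pinned.

#584: pinned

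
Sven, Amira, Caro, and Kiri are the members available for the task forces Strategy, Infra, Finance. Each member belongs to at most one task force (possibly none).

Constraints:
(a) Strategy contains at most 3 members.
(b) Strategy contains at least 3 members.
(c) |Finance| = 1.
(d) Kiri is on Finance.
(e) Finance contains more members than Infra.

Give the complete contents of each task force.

From (d): Kiri ∈ Finance.
(b): only 3 candidates remain for Strategy, so all are in.

Strategy = {Amira, Caro, Sven}; Infra = {}; Finance = {Kiri}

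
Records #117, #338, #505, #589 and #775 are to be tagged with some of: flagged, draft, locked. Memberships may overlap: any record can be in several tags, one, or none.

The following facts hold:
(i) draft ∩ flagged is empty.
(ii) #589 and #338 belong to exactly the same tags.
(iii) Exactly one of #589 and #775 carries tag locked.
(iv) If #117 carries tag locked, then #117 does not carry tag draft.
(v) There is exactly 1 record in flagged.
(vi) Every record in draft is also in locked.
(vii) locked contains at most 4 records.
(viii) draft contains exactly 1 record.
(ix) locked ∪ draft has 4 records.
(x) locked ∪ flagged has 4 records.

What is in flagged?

flagged = {#117}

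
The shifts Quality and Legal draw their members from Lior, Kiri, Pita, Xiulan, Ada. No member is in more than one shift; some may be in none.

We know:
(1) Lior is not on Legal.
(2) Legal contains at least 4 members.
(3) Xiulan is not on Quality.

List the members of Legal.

Legal = {Ada, Kiri, Pita, Xiulan}

From (1): Lior ∉ Legal.
From (3): Xiulan ∉ Quality.
(2): only 4 candidates remain for Legal, so all are in.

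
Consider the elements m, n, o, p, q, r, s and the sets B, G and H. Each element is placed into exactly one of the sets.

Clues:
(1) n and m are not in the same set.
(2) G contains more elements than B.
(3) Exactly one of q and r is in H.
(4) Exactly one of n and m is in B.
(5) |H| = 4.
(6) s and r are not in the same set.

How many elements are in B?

1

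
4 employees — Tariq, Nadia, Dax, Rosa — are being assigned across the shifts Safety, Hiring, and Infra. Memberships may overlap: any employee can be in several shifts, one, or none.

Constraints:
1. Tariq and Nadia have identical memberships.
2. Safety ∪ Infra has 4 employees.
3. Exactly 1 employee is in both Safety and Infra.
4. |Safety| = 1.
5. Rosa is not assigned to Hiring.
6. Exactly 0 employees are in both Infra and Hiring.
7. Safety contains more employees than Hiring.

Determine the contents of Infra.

Infra = {Dax, Nadia, Rosa, Tariq}

From (5): Rosa ∉ Hiring.
Suppose Tariq ∉ Infra: no assignment then satisfies all the clues, so Tariq ∈ Infra.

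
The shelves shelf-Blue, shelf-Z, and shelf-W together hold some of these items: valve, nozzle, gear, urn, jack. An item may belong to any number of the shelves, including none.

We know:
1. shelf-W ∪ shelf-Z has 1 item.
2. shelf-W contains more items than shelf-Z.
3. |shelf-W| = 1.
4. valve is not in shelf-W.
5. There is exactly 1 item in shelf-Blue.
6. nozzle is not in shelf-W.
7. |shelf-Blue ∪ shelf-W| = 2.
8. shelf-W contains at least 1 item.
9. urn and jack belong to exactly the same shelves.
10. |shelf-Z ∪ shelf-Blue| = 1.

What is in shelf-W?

shelf-W = {gear}

From (4): valve ∉ shelf-W.
From (6): nozzle ∉ shelf-W.
Suppose gear ∉ shelf-W: no assignment then satisfies all the clues, so gear ∈ shelf-W.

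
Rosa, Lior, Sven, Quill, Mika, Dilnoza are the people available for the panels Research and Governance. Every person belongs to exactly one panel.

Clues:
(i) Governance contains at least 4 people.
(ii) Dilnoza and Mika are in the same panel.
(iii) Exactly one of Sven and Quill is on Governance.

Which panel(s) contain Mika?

Mika: Governance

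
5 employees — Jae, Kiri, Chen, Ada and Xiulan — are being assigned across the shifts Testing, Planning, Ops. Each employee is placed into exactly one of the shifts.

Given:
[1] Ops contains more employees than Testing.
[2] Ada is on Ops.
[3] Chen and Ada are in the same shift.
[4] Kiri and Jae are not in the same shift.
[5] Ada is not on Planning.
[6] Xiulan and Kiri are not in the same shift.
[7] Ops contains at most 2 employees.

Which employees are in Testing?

Testing = {Kiri}

From (2): Ada ∈ Ops.
(3): Chen matches Ada: Chen ∉ Testing.
(3): Chen matches Ada: Chen ∉ Planning.
(3): Chen matches Ada: Chen ∈ Ops.
(7): Ops already has 2, so the rest are out.
Suppose Jae ∈ Testing: no assignment then satisfies all the clues, so Jae ∉ Testing.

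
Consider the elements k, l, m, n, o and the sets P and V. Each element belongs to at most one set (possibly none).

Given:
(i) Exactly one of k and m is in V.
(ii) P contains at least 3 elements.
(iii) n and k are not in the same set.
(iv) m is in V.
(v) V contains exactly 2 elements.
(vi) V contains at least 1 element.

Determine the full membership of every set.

P = {k, l, o}; V = {m, n}

From (iv): m ∈ V.
(i) (exactly one): k ∉ V.
Suppose k ∉ P: no assignment then satisfies all the clues, so k ∈ P.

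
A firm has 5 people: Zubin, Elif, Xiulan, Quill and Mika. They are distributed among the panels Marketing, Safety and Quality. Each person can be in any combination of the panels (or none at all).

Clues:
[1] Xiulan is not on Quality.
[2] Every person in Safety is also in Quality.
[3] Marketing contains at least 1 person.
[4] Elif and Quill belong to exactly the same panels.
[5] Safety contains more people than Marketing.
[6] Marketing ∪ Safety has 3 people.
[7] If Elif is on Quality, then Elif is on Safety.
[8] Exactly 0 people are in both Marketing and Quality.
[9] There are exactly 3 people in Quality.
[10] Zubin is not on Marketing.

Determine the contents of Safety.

Safety = {Elif, Quill}

From (1): Xiulan ∉ Quality.
From (10): Zubin ∉ Marketing.
(2) contrapositive: Xiulan ∉ Safety.
Suppose Zubin ∈ Safety: no assignment then satisfies all the clues, so Zubin ∉ Safety.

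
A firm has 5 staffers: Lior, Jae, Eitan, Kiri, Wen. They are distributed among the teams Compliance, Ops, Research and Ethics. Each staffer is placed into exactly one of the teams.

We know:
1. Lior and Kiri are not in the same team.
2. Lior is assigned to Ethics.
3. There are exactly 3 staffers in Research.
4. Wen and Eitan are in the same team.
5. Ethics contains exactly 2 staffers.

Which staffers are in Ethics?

Ethics = {Jae, Lior}

From (2): Lior ∈ Ethics.
(1): Kiri ∉ Ethics.
Suppose Jae ∉ Ethics: no assignment then satisfies all the clues, so Jae ∈ Ethics.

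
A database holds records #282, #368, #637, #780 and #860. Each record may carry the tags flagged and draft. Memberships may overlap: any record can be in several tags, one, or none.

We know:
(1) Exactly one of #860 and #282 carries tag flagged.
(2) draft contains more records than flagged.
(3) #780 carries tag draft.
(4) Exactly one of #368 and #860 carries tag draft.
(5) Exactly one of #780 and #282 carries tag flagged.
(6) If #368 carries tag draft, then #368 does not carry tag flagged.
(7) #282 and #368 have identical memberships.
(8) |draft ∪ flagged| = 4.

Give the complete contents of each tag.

From (3): #780 ∈ draft.
Suppose #282 ∈ flagged: no assignment then satisfies all the clues, so #282 ∉ flagged.

flagged = {#780, #860}; draft = {#282, #368, #780}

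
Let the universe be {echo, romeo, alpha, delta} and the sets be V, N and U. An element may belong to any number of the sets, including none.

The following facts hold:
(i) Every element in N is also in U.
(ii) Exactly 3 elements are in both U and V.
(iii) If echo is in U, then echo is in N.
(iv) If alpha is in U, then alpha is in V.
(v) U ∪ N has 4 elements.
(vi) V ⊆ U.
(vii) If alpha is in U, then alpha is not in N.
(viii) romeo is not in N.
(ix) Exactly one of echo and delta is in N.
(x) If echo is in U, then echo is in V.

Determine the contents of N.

N = {echo}

From (viii): romeo ∉ N.
Suppose echo ∉ N: no assignment then satisfies all the clues, so echo ∈ N.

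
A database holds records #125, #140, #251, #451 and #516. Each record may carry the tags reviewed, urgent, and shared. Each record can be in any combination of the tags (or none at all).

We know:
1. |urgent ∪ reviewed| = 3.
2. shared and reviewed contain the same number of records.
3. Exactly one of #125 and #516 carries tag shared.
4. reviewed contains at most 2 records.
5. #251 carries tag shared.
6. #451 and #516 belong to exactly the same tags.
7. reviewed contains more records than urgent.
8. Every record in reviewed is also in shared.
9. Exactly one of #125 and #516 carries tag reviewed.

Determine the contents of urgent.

urgent = {#140}

From (5): #251 ∈ shared.
Suppose #125 ∈ urgent: no assignment then satisfies all the clues, so #125 ∉ urgent.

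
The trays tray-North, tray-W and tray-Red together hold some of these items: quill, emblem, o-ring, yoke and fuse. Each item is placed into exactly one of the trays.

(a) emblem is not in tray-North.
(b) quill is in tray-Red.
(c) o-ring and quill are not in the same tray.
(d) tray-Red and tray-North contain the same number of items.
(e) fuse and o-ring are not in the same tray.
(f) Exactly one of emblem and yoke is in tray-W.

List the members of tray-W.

tray-W = {emblem}

From (a): emblem ∉ tray-North.
From (b): quill ∈ tray-Red.
(c): o-ring ∉ tray-Red.
Suppose emblem ∉ tray-W: no assignment then satisfies all the clues, so emblem ∈ tray-W.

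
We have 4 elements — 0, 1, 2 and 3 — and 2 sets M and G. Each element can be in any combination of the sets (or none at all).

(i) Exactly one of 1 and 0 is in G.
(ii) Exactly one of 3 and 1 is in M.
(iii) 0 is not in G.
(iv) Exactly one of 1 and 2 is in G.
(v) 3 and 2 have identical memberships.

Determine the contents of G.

From (iii): 0 ∉ G.
(i) (exactly one): 1 ∈ G.
(iv) (exactly one): 2 ∉ G.
(v): 3 matches 2: 3 ∉ G.

G = {1}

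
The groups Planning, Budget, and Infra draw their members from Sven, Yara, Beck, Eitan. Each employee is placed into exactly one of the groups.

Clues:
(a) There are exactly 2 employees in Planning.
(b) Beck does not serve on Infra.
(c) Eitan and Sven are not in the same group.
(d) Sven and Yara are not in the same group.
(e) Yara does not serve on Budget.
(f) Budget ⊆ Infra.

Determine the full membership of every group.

Planning = {Beck, Sven}; Budget = {}; Infra = {Eitan, Yara}

From (b): Beck ∉ Infra.
From (e): Yara ∉ Budget.
(f) contrapositive: Beck ∉ Budget.
Only one group left: Beck ∈ Planning.
Suppose Sven ∉ Planning: no assignment then satisfies all the clues, so Sven ∈ Planning.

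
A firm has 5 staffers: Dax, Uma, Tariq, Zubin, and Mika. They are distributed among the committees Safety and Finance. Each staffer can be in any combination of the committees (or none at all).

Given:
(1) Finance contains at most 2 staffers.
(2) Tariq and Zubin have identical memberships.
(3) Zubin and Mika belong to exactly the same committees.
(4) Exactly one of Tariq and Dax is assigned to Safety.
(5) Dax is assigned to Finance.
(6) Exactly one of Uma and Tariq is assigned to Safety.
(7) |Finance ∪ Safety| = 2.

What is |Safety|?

2

From (5): Dax ∈ Finance.
Suppose Dax ∉ Safety: no assignment then satisfies all the clues, so Dax ∈ Safety.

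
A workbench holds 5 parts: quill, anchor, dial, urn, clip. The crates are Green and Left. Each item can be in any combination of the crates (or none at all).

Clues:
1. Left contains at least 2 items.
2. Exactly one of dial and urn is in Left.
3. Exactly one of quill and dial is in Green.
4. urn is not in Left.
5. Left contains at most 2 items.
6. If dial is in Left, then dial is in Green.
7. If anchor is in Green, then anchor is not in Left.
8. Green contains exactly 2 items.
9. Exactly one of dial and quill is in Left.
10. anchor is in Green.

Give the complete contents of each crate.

Green = {anchor, dial}; Left = {clip, dial}

From (4): urn ∉ Left.
From (10): anchor ∈ Green.
(2) (exactly one): dial ∈ Left.
(6): dial ∈ Green.
(7): anchor ∉ Left.
(8): Green already has 2, so the rest are out.
(9) (exactly one): quill ∉ Left.
(1): only 2 candidates remain for Left, so all are in.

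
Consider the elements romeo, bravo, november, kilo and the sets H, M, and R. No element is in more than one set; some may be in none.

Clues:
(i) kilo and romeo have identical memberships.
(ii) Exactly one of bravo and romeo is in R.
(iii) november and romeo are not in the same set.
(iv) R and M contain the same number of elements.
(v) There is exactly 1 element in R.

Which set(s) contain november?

november: M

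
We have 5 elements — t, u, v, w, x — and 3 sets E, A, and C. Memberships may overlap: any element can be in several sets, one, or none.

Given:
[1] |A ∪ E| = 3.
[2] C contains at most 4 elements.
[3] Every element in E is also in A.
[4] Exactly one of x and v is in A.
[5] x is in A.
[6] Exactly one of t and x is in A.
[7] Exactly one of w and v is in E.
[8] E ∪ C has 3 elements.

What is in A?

A = {u, w, x}

From (5): x ∈ A.
(4) (exactly one): v ∉ A.
(6) (exactly one): t ∉ A.
(3) contrapositive: t ∉ E.
(3) contrapositive: v ∉ E.
(7) (exactly one): w ∈ E.
(3) with w ∈ E: w ∈ A.
Suppose u ∉ A: no assignment then satisfies all the clues, so u ∈ A.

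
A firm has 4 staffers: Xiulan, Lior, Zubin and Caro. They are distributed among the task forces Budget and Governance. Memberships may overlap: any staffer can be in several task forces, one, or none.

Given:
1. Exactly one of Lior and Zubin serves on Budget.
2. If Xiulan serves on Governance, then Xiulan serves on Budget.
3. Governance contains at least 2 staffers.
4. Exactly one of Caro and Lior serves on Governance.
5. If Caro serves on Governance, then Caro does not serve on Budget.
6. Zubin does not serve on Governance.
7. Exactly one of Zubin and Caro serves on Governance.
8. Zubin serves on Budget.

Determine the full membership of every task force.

From (6): Zubin ∉ Governance.
From (8): Zubin ∈ Budget.
(1) (exactly one): Lior ∉ Budget.
(7) (exactly one): Caro ∈ Governance.
(4) (exactly one): Lior ∉ Governance.
(5): Caro ∉ Budget.
(3): only 2 candidates remain for Governance, so all are in.
(2): Xiulan ∈ Budget.

Budget = {Xiulan, Zubin}; Governance = {Caro, Xiulan}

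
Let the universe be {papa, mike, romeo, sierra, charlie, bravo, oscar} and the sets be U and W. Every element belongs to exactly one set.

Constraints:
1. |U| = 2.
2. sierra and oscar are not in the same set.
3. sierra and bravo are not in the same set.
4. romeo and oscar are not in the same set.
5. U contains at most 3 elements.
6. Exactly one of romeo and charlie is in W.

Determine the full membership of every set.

U = {romeo, sierra}; W = {bravo, charlie, mike, oscar, papa}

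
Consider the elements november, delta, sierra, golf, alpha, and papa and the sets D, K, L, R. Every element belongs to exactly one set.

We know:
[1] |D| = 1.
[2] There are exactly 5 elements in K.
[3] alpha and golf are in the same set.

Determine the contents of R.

R = {}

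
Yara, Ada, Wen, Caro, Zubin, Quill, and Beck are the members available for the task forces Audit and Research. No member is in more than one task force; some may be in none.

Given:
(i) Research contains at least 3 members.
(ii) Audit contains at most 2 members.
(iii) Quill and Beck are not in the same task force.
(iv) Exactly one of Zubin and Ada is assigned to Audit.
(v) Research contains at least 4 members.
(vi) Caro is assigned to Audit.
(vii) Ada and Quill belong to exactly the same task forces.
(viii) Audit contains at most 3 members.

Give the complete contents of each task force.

Audit = {Caro, Zubin}; Research = {Ada, Quill, Wen, Yara}

From (vi): Caro ∈ Audit.
Suppose Yara ∈ Audit: no assignment then satisfies all the clues, so Yara ∉ Audit.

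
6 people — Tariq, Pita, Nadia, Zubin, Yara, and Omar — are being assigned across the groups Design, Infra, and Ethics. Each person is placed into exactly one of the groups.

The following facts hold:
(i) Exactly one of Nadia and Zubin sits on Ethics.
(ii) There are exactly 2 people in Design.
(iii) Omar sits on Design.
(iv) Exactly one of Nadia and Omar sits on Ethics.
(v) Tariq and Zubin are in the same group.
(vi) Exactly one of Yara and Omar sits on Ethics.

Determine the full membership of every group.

Design = {Omar, Pita}; Infra = {Tariq, Zubin}; Ethics = {Nadia, Yara}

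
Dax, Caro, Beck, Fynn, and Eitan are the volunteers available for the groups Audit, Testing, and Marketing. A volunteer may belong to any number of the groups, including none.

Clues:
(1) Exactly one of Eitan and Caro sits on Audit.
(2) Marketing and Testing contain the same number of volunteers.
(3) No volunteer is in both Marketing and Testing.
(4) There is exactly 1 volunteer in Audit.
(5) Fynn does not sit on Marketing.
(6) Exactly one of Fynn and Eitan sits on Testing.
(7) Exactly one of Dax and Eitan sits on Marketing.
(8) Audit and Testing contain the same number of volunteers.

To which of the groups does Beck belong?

From (5): Fynn ∉ Marketing.
Suppose Beck ∈ Audit: no assignment then satisfies all the clues, so Beck ∉ Audit.

Beck: none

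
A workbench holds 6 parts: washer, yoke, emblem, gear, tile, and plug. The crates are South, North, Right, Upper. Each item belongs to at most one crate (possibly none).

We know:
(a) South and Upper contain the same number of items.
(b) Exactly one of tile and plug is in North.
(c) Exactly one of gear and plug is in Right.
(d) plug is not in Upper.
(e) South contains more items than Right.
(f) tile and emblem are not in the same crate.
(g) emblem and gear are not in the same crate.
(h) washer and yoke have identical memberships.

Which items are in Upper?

Upper = {washer, yoke}

From (d): plug ∉ Upper.
Suppose washer ∉ Upper: no assignment then satisfies all the clues, so washer ∈ Upper.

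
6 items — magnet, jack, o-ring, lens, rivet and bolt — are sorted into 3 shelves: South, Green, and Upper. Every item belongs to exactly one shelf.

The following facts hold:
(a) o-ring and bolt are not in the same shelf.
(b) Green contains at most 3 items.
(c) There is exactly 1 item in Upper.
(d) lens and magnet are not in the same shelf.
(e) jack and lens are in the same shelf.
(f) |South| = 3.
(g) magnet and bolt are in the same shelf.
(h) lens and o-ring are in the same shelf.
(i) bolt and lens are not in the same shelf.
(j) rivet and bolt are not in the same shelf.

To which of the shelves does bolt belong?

bolt: Green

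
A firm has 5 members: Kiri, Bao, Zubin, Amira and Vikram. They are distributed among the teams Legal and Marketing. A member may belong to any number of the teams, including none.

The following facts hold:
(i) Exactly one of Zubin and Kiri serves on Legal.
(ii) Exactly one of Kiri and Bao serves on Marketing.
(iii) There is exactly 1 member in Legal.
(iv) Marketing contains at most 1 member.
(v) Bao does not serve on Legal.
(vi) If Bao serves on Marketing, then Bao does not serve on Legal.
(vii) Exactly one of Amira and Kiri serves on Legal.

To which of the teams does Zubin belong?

Zubin: none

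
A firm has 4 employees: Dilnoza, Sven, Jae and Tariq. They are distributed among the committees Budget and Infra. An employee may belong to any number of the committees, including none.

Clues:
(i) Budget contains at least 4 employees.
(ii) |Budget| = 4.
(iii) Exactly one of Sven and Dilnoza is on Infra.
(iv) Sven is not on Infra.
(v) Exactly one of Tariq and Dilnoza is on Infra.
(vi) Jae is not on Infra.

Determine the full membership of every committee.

Budget = {Dilnoza, Jae, Sven, Tariq}; Infra = {Dilnoza}

From (iv): Sven ∉ Infra.
From (vi): Jae ∉ Infra.
(i): only 4 candidates remain for Budget, so all are in.
(iii) (exactly one): Dilnoza ∈ Infra.
(v) (exactly one): Tariq ∉ Infra.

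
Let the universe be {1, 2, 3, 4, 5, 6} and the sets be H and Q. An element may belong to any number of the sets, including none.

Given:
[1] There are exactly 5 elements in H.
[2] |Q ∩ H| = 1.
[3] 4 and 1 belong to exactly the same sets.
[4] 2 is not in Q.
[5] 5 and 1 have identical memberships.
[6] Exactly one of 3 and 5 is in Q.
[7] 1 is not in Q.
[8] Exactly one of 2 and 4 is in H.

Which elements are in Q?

From (4): 2 ∉ Q.
From (7): 1 ∉ Q.
(3): 4 matches 1: 4 ∉ Q.
(5): 5 matches 1: 5 ∉ Q.
(6) (exactly one): 3 ∈ Q.
Suppose 6 ∈ Q: no assignment then satisfies all the clues, so 6 ∉ Q.

Q = {3}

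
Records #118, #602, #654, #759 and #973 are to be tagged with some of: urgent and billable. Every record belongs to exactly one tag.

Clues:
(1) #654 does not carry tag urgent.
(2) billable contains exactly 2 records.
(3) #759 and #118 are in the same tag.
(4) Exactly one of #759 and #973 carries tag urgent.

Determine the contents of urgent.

urgent = {#118, #602, #759}

From (1): #654 ∉ urgent.
Only one tag left: #654 ∈ billable.
Suppose #118 ∉ urgent: no assignment then satisfies all the clues, so #118 ∈ urgent.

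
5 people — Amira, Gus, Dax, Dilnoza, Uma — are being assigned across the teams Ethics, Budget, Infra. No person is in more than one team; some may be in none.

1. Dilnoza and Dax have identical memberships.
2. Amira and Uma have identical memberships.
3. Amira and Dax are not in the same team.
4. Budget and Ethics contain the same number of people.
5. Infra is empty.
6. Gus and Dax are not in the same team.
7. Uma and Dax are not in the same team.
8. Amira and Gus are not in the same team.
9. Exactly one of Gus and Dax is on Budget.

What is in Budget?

(5): Infra already has 0, so the rest are out.
Suppose Amira ∈ Budget: no assignment then satisfies all the clues, so Amira ∉ Budget.

Budget = {Dax, Dilnoza}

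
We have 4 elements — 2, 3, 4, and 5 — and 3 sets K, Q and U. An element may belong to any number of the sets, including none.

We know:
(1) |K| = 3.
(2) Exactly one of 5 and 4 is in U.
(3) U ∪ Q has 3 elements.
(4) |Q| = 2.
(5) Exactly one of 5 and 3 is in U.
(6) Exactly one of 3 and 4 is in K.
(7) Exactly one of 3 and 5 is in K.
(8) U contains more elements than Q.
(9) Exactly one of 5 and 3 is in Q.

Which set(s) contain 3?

3: Q, U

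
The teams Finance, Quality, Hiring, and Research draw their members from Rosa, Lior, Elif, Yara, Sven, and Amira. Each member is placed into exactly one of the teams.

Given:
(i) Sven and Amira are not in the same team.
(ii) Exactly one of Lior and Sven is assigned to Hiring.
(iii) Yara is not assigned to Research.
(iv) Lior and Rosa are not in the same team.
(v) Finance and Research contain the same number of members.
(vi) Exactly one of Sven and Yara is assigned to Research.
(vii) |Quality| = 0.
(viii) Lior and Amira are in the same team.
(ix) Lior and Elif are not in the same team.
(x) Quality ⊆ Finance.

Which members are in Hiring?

Hiring = {Amira, Lior}

From (iii): Yara ∉ Research.
(vi) (exactly one): Sven ∈ Research.
(vii): Quality already has 0, so the rest are out.
(i): Amira ∉ Research.
(ii) (exactly one): Lior ∈ Hiring.
(iv): Rosa ∉ Hiring.
(viii): Amira matches Lior: Amira ∉ Finance.
(viii): Amira matches Lior: Amira ∈ Hiring.
(ix): Elif ∉ Hiring.
Suppose Yara ∈ Hiring: no assignment then satisfies all the clues, so Yara ∉ Hiring.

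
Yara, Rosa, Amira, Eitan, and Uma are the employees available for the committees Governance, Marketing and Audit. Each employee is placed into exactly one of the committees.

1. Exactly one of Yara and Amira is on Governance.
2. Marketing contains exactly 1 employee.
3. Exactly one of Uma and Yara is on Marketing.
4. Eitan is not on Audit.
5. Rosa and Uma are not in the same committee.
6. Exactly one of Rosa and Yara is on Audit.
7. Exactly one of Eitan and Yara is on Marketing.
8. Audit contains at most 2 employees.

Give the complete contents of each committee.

From (4): Eitan ∉ Audit.
Suppose Yara ∈ Governance: no assignment then satisfies all the clues, so Yara ∉ Governance.

Governance = {Amira, Eitan, Uma}; Marketing = {Yara}; Audit = {Rosa}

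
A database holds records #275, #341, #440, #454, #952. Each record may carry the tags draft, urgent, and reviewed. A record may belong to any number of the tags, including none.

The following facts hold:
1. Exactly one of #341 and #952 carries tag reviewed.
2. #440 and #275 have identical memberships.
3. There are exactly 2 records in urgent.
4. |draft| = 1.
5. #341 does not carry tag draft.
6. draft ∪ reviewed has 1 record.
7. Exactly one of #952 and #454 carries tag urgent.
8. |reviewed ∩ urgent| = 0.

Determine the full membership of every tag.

draft = {#952}; urgent = {#341, #454}; reviewed = {#952}

From (5): #341 ∉ draft.
Suppose #275 ∈ draft: no assignment then satisfies all the clues, so #275 ∉ draft.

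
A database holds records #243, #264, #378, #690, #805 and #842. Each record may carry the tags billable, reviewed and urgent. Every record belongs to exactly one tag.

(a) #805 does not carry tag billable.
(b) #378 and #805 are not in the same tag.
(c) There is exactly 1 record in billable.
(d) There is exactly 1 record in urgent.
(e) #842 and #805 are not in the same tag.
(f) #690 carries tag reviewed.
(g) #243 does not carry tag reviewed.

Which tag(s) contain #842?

#842: reviewed

From (a): #805 ∉ billable.
From (f): #690 ∈ reviewed.
From (g): #243 ∉ reviewed.
Suppose #842 ∈ billable: no assignment then satisfies all the clues, so #842 ∉ billable.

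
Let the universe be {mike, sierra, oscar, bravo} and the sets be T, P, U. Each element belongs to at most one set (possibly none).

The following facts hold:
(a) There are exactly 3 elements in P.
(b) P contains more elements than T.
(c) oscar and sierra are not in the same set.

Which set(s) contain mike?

mike: P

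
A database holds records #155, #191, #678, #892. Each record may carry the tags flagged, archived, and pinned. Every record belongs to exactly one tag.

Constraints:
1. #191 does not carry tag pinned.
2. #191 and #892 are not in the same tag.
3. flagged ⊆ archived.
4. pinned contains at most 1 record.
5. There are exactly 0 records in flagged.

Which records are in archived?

archived = {#155, #191, #678}

From (1): #191 ∉ pinned.
(5): flagged already has 0, so the rest are out.
Only one tag left: #191 ∈ archived.
(2): #892 ∉ archived.
Only one tag left: #892 ∈ pinned.
(4): pinned already has 1, so the rest are out.
Only one tag left: #155 ∈ archived.
Only one tag left: #678 ∈ archived.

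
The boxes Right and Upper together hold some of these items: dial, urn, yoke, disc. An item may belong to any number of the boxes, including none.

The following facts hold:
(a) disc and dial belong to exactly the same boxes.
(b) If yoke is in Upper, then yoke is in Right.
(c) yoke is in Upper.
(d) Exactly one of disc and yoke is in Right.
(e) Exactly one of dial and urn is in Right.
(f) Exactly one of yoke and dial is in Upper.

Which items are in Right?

From (c): yoke ∈ Upper.
(b): yoke ∈ Right.
(d) (exactly one): disc ∉ Right.
(f) (exactly one): dial ∉ Upper.
(a): dial matches disc: dial ∉ Right.
(a): disc matches dial: disc ∉ Upper.
(e) (exactly one): urn ∈ Right.

Right = {urn, yoke}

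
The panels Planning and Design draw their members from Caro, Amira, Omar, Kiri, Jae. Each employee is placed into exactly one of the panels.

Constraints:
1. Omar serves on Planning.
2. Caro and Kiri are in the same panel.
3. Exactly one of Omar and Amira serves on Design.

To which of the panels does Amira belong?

Amira: Design

From (1): Omar ∈ Planning.
(3) (exactly one): Amira ∈ Design.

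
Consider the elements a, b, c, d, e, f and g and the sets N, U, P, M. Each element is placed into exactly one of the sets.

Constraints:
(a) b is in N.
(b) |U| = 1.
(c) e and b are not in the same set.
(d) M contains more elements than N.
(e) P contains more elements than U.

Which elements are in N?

N = {b}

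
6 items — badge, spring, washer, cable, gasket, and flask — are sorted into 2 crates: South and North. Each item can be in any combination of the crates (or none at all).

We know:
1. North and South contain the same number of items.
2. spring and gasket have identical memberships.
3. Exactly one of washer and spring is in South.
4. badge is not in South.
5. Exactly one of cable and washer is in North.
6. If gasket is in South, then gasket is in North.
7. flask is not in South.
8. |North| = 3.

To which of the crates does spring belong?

spring: North, South

From (4): badge ∉ South.
From (7): flask ∉ South.
Suppose spring ∉ South: no assignment then satisfies all the clues, so spring ∈ South.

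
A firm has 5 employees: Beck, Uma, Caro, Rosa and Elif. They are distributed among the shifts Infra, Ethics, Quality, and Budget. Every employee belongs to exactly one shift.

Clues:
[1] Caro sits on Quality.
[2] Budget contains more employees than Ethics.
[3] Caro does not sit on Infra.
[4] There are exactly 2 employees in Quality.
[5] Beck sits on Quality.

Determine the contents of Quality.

From (1): Caro ∈ Quality.
From (5): Beck ∈ Quality.
(4): Quality already has 2, so the rest are out.

Quality = {Beck, Caro}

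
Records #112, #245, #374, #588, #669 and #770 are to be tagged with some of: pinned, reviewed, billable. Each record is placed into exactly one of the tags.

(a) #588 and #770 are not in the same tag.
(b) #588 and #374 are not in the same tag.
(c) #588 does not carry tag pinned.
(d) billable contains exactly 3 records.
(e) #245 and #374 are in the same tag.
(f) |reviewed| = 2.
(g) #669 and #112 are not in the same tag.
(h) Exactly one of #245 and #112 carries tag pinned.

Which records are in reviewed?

reviewed = {#588, #669}

From (c): #588 ∉ pinned.
Suppose #112 ∈ reviewed: no assignment then satisfies all the clues, so #112 ∉ reviewed.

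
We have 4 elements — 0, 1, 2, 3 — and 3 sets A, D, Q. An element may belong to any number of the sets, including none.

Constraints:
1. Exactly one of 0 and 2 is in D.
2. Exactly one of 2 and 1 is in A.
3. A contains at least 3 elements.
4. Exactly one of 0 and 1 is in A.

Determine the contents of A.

A = {0, 2, 3}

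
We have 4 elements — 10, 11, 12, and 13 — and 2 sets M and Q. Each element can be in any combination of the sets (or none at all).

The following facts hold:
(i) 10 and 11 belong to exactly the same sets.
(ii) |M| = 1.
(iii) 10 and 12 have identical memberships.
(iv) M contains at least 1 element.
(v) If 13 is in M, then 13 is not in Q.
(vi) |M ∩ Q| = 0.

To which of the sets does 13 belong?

13: M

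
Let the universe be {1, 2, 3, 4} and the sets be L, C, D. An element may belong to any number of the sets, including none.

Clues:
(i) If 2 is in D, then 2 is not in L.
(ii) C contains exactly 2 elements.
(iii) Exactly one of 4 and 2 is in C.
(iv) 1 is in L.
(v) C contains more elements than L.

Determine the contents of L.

L = {1}

From (iv): 1 ∈ L.
Suppose 2 ∈ L: no assignment then satisfies all the clues, so 2 ∉ L.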